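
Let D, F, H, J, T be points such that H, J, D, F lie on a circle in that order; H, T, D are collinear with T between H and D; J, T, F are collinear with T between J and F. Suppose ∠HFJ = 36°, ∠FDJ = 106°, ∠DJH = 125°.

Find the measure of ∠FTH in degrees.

1. ∠HDJ = 36°  [same arc HJ]
2. ∠FHJ = 74°  [cyclic HJDF, opposite ∠H+∠D]
3. ∠DHJ = 19°  [△HJD]
4. ∠FJH = 70°  [△HJF]
5. ∠DFJ = 19°  [same arc JD]
6. ∠FDH = 70°  [same arc HF]
7. ∠DTF = 91°  [△DTF]
8. ∠FTH = 89°  [linear pair at T on HD]

∠FTH = 89°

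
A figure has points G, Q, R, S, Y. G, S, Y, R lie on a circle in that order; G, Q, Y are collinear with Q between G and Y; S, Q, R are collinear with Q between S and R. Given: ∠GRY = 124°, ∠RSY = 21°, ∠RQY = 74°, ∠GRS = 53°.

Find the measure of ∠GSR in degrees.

1. ∠GSY = 56°  [cyclic GSYR, opposite ∠S+∠R]
2. ∠GQS = 74°  [vertical angles at Q]
3. ∠GYS = 53°  [same arc GS]
4. ∠SGY = 71°  [△GSY]
5. ∠GSR = 35°  [△GQS]

∠GSR = 35°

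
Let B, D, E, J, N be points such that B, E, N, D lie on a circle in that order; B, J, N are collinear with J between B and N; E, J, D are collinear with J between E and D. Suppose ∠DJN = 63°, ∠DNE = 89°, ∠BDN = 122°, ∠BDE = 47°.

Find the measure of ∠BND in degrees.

1. ∠DBE = 91°  [cyclic BEND, opposite ∠B+∠N]
2. ∠BED = 42°  [△BED]
3. ∠BND = 42°  [same arc BD]

∠BND = 42°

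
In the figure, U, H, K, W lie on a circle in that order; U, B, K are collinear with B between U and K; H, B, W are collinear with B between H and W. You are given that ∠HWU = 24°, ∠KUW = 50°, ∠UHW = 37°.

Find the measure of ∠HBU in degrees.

1. ∠HKU = 24°  [same arc UH]
2. ∠KHW = 50°  [same arc KW]
3. ∠HBK = 106°  [△HBK]
4. ∠HBU = 74°  [linear pair at B on UK]

∠HBU = 74°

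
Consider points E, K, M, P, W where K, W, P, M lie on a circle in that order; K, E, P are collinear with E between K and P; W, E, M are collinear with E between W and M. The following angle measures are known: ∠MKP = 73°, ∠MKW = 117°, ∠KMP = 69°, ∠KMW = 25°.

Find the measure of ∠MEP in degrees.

1. ∠MWP = 73°  [same arc PM]
2. ∠KPM = 38°  [△KPM]
3. ∠MPW = 63°  [cyclic KWPM, opposite ∠K+∠P]
4. ∠PMW = 44°  [△WPM]
5. ∠MEP = 98°  [△PEM]

∠MEP = 98°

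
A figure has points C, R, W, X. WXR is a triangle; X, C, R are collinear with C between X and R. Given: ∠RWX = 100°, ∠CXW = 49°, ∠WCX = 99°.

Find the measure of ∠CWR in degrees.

1. ∠RXW = 49°  [C on ray XR]
2. ∠RCW = 81°  [linear pair at C on XR]
3. ∠WRX = 31°  [△WXR]
4. ∠CRW = 31°  [C on ray RX]
5. ∠CWR = 68°  [△WCR]

∠CWR = 68°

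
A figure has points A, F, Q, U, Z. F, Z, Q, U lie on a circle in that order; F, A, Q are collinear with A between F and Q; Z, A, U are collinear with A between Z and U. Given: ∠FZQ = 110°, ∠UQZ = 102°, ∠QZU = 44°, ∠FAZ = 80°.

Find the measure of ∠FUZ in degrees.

∠FUZ = 36°

1. ∠QFU = 44°  [same arc QU]
2. ∠QAU = 80°  [vertical angles at A]
3. ∠FAU = 100°  [linear pair at A on FQ]
4. ∠FUZ = 36°  [△FAU]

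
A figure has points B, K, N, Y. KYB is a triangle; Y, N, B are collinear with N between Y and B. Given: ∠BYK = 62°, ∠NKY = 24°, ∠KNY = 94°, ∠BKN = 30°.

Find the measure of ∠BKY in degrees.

1. ∠BNK = 86°  [linear pair at N on YB]
2. ∠KBN = 64°  [△KNB]
3. ∠KBY = 64°  [N on ray BY]
4. ∠BKY = 54°  [△KYB]

∠BKY = 54°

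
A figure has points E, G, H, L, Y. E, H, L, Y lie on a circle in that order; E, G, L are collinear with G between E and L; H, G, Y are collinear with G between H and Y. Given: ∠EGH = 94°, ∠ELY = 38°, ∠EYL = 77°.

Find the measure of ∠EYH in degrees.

∠EYH = 29°

1. ∠LGY = 94°  [vertical angles at G]
2. ∠LEY = 65°  [△ELY]
3. ∠EGY = 86°  [linear pair at G on EL]
4. ∠EYH = 29°  [△EGY]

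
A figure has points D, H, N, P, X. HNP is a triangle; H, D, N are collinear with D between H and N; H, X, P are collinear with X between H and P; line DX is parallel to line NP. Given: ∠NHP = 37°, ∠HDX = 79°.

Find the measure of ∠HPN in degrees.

∠HPN = 64°

1. ∠DHX = 37°  [D on HN, X on HP]
2. ∠DXH = 64°  [△HDX]
3. ∠HPN = 64°  [DX∥NP, corresponding at X]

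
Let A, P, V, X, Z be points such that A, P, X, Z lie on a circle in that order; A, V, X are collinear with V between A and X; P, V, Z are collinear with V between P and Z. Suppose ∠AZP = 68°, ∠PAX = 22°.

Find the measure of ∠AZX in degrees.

1. ∠AXP = 68°  [same arc AP]
2. ∠APX = 90°  [△APX]
3. ∠AZX = 90°  [cyclic APXZ, opposite ∠P+∠Z]

∠AZX = 90°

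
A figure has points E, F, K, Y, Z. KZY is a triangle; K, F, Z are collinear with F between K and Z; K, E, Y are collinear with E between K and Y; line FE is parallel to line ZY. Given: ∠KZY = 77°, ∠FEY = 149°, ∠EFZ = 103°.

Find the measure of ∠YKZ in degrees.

1. ∠EFK = 77°  [FE∥ZY, corresponding at F]
2. ∠FEK = 31°  [linear pair at E on KY]
3. ∠EKF = 72°  [△KFE]
4. ∠YKZ = 72°  [F on KZ, E on KY]

∠YKZ = 72°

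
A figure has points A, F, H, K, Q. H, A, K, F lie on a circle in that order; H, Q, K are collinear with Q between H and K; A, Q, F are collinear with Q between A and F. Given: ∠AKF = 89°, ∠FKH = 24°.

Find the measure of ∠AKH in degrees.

∠AKH = 65°

1. ∠AHF = 91°  [cyclic HAKF, opposite ∠H+∠K]
2. ∠FAH = 24°  [same arc HF]
3. ∠AFH = 65°  [△HAF]
4. ∠AKH = 65°  [same arc HA]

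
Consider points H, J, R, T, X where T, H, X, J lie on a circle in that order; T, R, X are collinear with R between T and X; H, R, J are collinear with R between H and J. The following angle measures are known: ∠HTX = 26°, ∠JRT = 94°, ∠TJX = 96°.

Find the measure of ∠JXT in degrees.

1. ∠HJX = 26°  [same arc HX]
2. ∠JRX = 86°  [linear pair at R on TX]
3. ∠JXT = 68°  [△XRJ]

∠JXT = 68°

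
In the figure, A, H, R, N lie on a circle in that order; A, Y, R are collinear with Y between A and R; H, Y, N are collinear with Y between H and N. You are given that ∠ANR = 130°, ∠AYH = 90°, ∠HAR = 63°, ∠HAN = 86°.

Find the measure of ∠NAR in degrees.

∠NAR = 23°

1. ∠NYR = 90°  [vertical angles at Y]
2. ∠AHN = 27°  [△AYH]
3. ∠ANH = 67°  [△AHN]
4. ∠AYN = 90°  [linear pair at Y on AR]
5. ∠NAR = 23°  [△AYN]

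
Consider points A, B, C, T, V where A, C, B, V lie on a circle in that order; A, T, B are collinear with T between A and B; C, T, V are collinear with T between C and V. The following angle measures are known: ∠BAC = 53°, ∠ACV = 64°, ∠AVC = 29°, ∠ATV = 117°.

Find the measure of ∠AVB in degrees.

1. ∠ABV = 64°  [same arc AV]
2. ∠BAV = 34°  [△ATV]
3. ∠AVB = 82°  [△ABV]

∠AVB = 82°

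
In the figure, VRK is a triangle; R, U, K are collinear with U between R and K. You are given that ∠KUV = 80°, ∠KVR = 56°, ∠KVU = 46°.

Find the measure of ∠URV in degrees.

∠URV = 70°

1. ∠UKV = 54°  [△VUK]
2. ∠RKV = 54°  [U on ray KR]
3. ∠KRV = 70°  [△VRK]
4. ∠URV = 70°  [U on ray RK]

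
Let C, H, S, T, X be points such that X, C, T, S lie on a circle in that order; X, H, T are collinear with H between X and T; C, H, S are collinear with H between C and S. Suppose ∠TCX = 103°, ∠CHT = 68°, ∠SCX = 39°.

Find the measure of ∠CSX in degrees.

∠CSX = 48°

1. ∠TSX = 77°  [cyclic XCTS, opposite ∠C+∠S]
2. ∠SHX = 68°  [vertical angles at H]
3. ∠STX = 39°  [same arc XS]
4. ∠SXT = 64°  [△XTS]
5. ∠CSX = 48°  [△XHS]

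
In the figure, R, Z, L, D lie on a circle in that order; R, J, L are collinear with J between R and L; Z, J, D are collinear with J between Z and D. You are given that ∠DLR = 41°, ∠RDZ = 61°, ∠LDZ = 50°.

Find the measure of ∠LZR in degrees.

1. ∠RLZ = 61°  [same arc RZ]
2. ∠LRZ = 50°  [same arc ZL]
3. ∠LZR = 69°  [△RZL]

∠LZR = 69°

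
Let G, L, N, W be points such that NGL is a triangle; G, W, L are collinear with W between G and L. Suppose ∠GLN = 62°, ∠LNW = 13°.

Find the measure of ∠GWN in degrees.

∠GWN = 75°

1. ∠NLW = 62°  [W on ray LG]
2. ∠LWN = 105°  [△NWL]
3. ∠GWN = 75°  [linear pair at W on GL]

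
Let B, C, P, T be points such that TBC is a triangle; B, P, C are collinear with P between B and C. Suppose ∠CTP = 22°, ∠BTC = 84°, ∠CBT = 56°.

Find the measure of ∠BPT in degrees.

∠BPT = 62°

1. ∠BCT = 40°  [△TBC]
2. ∠PCT = 40°  [P on ray CB]
3. ∠CPT = 118°  [△TPC]
4. ∠BPT = 62°  [linear pair at P on BC]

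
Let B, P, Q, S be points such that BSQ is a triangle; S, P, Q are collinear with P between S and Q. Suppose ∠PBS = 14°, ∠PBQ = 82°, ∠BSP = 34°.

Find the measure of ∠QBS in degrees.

1. ∠BPS = 132°  [△BSP]
2. ∠BSQ = 34°  [P on ray SQ]
3. ∠BPQ = 48°  [linear pair at P on SQ]
4. ∠BQP = 50°  [△BPQ]
5. ∠BQS = 50°  [P on ray QS]
6. ∠QBS = 96°  [△BSQ]

∠QBS = 96°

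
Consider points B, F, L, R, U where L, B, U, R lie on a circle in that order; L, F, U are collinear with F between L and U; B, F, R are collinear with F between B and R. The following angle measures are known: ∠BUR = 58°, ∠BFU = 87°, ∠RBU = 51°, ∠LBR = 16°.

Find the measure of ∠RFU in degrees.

1. ∠BRU = 71°  [△BUR]
2. ∠LUR = 16°  [same arc LR]
3. ∠RFU = 93°  [△UFR]

∠RFU = 93°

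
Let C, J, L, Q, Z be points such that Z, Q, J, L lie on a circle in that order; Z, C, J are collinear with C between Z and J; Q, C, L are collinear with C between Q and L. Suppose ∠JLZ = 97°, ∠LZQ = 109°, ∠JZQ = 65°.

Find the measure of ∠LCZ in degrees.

∠LCZ = 104°

1. ∠JQZ = 83°  [cyclic ZQJL, opposite ∠Q+∠L]
2. ∠LJQ = 71°  [cyclic ZQJL, opposite ∠Z+∠J]
3. ∠JLQ = 65°  [same arc QJ]
4. ∠QJZ = 32°  [△ZQJ]
5. ∠JQL = 44°  [△QJL]
6. ∠QLZ = 32°  [same arc ZQ]
7. ∠JZL = 44°  [same arc JL]
8. ∠LCZ = 104°  [△ZCL]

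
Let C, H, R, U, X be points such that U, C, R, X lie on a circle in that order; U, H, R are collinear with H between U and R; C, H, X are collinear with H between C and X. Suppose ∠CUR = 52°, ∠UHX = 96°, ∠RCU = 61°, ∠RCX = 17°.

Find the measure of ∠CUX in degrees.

∠CUX = 69°

1. ∠CXR = 52°  [same arc CR]
2. ∠CRX = 111°  [△CRX]
3. ∠CUX = 69°  [cyclic UCRX, opposite ∠U+∠R]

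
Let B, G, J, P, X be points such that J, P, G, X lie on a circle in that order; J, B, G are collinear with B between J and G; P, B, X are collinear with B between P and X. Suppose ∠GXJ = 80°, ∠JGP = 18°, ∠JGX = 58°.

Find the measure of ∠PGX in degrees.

∠PGX = 76°

1. ∠GPJ = 100°  [cyclic JPGX, opposite ∠P+∠X]
2. ∠GJX = 42°  [△JGX]
3. ∠GJP = 62°  [△JPG]
4. ∠GPX = 42°  [same arc GX]
5. ∠GXP = 62°  [same arc PG]
6. ∠PGX = 76°  [△PGX]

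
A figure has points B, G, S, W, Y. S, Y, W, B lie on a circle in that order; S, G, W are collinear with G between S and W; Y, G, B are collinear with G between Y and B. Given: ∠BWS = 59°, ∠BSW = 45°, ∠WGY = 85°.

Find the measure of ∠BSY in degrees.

∠BSY = 71°

1. ∠BYS = 59°  [same arc SB]
2. ∠BGS = 85°  [vertical angles at G]
3. ∠SBY = 50°  [△SGB]
4. ∠BSY = 71°  [△SYB]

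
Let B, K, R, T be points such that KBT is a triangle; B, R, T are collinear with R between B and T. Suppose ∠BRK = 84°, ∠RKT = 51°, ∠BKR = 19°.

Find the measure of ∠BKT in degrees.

∠BKT = 70°

1. ∠KBR = 77°  [△KBR]
2. ∠KRT = 96°  [linear pair at R on BT]
3. ∠KTR = 33°  [△KRT]
4. ∠KBT = 77°  [R on ray BT]
5. ∠BTK = 33°  [R on ray TB]
6. ∠BKT = 70°  [△KBT]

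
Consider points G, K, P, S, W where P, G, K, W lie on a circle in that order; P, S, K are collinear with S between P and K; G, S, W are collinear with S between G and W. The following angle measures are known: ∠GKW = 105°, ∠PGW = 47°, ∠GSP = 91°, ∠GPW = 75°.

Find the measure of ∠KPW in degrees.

1. ∠GWP = 58°  [△PGW]
2. ∠KSW = 91°  [vertical angles at S]
3. ∠PSW = 89°  [linear pair at S on PK]
4. ∠KPW = 33°  [△PSW]

∠KPW = 33°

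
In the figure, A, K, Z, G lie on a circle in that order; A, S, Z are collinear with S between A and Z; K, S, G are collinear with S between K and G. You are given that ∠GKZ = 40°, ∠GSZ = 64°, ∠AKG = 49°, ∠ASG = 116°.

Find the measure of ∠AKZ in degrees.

∠AKZ = 89°

1. ∠GAZ = 40°  [same arc ZG]
2. ∠AZG = 49°  [same arc AG]
3. ∠AGZ = 91°  [△AZG]
4. ∠AKZ = 89°  [cyclic AKZG, opposite ∠K+∠G]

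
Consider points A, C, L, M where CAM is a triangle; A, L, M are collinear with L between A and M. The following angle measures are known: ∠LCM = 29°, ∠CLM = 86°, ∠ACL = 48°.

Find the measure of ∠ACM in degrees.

1. ∠CML = 65°  [△CLM]
2. ∠ALC = 94°  [linear pair at L on AM]
3. ∠CAL = 38°  [△CAL]
4. ∠AMC = 65°  [L on ray MA]
5. ∠CAM = 38°  [L on ray AM]
6. ∠ACM = 77°  [△CAM]

∠ACM = 77°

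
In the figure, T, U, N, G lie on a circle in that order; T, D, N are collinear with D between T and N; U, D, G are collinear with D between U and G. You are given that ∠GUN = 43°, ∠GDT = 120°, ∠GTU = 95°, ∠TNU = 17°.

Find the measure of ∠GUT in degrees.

1. ∠GTN = 43°  [same arc NG]
2. ∠TGU = 17°  [△TDG]
3. ∠GUT = 68°  [△TUG]

∠GUT = 68°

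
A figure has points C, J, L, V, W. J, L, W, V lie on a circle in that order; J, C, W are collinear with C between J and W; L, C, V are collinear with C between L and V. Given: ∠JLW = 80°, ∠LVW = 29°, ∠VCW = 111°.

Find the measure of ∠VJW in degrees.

∠VJW = 40°

1. ∠JVW = 100°  [cyclic JLWV, opposite ∠L+∠V]
2. ∠JWV = 40°  [△WCV]
3. ∠VJW = 40°  [△JWV]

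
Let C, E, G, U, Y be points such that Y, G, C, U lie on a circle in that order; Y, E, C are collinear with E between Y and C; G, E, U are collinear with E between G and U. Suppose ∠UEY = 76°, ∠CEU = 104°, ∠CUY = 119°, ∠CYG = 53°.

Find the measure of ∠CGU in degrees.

1. ∠CEG = 76°  [vertical angles at E]
2. ∠CGY = 61°  [cyclic YGCU, opposite ∠G+∠U]
3. ∠GCY = 66°  [△YGC]
4. ∠CGU = 38°  [△GEC]

∠CGU = 38°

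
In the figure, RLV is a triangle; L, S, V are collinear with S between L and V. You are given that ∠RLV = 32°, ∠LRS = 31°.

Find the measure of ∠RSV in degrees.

∠RSV = 63°

1. ∠RLS = 32°  [S on ray LV]
2. ∠LSR = 117°  [△RLS]
3. ∠RSV = 63°  [linear pair at S on LV]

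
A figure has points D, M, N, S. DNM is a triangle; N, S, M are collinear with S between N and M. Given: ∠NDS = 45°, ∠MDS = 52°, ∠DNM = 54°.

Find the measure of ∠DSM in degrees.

∠DSM = 99°

1. ∠DNS = 54°  [S on ray NM]
2. ∠DSN = 81°  [△DNS]
3. ∠DSM = 99°  [linear pair at S on NM]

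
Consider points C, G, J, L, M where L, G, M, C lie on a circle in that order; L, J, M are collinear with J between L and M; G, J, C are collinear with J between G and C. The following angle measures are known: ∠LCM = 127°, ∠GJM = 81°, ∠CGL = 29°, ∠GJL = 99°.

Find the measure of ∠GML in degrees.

∠GML = 75°

1. ∠LGM = 53°  [cyclic LGMC, opposite ∠G+∠C]
2. ∠GLM = 52°  [△LJG]
3. ∠GML = 75°  [△LGM]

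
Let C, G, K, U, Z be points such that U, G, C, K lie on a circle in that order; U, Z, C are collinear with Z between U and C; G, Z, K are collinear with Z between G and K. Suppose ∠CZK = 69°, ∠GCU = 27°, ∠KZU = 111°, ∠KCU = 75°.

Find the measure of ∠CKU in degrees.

∠CKU = 63°

1. ∠GKU = 27°  [same arc UG]
2. ∠CUK = 42°  [△UZK]
3. ∠CKU = 63°  [△UCK]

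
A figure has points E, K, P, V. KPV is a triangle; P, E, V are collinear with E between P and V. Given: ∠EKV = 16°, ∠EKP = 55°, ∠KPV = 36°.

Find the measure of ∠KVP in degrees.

1. ∠EPK = 36°  [E on ray PV]
2. ∠KEP = 89°  [△KPE]
3. ∠KEV = 91°  [linear pair at E on PV]
4. ∠EVK = 73°  [△KEV]
5. ∠KVP = 73°  [E on ray VP]

∠KVP = 73°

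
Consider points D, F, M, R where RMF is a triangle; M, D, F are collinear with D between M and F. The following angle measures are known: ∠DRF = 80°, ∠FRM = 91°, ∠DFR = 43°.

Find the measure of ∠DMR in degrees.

∠DMR = 46°

1. ∠MFR = 43°  [D on ray FM]
2. ∠FMR = 46°  [△RMF]
3. ∠DMR = 46°  [D on ray MF]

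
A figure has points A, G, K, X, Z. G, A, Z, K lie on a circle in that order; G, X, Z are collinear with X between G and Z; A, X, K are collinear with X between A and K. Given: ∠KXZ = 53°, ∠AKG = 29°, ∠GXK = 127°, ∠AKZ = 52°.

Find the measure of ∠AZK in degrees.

1. ∠AZG = 29°  [same arc GA]
2. ∠AXZ = 127°  [vertical angles at X]
3. ∠KAZ = 24°  [△AXZ]
4. ∠AZK = 104°  [△AZK]

∠AZK = 104°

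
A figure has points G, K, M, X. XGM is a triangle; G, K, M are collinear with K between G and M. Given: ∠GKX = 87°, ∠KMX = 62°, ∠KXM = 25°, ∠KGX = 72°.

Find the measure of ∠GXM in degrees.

1. ∠GMX = 62°  [K on ray MG]
2. ∠MGX = 72°  [K on ray GM]
3. ∠GXM = 46°  [△XGM]

∠GXM = 46°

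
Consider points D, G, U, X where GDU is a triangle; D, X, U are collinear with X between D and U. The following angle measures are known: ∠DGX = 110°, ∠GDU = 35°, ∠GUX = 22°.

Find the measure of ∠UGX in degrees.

∠UGX = 13°

1. ∠GDX = 35°  [X on ray DU]
2. ∠DXG = 35°  [△GDX]
3. ∠GXU = 145°  [linear pair at X on DU]
4. ∠UGX = 13°  [△GXU]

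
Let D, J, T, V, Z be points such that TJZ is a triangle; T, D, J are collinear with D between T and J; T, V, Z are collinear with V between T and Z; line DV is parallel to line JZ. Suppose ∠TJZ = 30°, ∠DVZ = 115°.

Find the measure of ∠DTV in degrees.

∠DTV = 85°

1. ∠TDV = 30°  [DV∥JZ, corresponding at D]
2. ∠DVT = 65°  [linear pair at V on TZ]
3. ∠DTV = 85°  [△TDV]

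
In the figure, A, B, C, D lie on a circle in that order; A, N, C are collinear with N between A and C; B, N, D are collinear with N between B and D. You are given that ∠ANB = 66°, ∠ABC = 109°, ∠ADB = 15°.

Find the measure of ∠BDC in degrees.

∠BDC = 56°

1. ∠ACB = 15°  [same arc AB]
2. ∠BAC = 56°  [△ABC]
3. ∠BDC = 56°  [same arc BC]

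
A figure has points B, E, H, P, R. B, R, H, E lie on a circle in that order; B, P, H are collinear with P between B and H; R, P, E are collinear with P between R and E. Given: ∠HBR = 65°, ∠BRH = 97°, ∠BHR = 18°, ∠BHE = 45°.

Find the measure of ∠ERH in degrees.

1. ∠BEH = 83°  [cyclic BRHE, opposite ∠R+∠E]
2. ∠EBH = 52°  [△BHE]
3. ∠ERH = 52°  [same arc HE]

∠ERH = 52°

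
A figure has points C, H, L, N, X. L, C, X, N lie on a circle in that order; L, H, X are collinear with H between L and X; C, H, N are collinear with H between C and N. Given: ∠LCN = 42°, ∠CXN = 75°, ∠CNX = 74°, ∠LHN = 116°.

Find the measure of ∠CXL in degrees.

1. ∠NCX = 31°  [△CXN]
2. ∠CHX = 116°  [vertical angles at H]
3. ∠CXL = 33°  [△CHX]

∠CXL = 33°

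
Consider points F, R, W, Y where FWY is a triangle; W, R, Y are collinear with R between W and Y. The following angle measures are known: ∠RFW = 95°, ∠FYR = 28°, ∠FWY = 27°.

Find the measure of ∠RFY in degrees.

∠RFY = 30°

1. ∠FWR = 27°  [R on ray WY]
2. ∠FRW = 58°  [△FWR]
3. ∠FRY = 122°  [linear pair at R on WY]
4. ∠RFY = 30°  [△FRY]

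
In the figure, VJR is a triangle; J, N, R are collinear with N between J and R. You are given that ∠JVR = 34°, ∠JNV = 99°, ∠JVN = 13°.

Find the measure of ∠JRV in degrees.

1. ∠NJV = 68°  [△VJN]
2. ∠RJV = 68°  [N on ray JR]
3. ∠JRV = 78°  [△VJR]

∠JRV = 78°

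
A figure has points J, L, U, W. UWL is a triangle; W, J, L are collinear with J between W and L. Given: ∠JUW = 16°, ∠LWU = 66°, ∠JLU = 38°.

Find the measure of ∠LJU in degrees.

1. ∠JWU = 66°  [J on ray WL]
2. ∠UJW = 98°  [△UWJ]
3. ∠LJU = 82°  [linear pair at J on WL]

∠LJU = 82°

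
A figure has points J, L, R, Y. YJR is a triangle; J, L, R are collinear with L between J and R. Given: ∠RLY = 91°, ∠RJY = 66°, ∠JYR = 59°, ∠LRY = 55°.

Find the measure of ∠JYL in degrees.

∠JYL = 25°

1. ∠JLY = 89°  [linear pair at L on JR]
2. ∠LJY = 66°  [L on ray JR]
3. ∠JYL = 25°  [△YJL]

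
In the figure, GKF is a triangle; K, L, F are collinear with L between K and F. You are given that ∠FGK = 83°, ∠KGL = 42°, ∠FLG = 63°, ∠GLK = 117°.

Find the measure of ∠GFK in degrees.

∠GFK = 76°

1. ∠GKL = 21°  [△GKL]
2. ∠FKG = 21°  [L on ray KF]
3. ∠GFK = 76°  [△GKF]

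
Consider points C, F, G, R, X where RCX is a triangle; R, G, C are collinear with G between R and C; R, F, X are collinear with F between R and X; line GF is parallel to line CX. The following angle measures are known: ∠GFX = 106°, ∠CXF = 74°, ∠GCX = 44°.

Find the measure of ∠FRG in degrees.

∠FRG = 62°

1. ∠CXR = 74°  [F on ray XR]
2. ∠RCX = 44°  [G on ray CR]
3. ∠CRX = 62°  [△RCX]
4. ∠FRG = 62°  [G on RC, F on RX]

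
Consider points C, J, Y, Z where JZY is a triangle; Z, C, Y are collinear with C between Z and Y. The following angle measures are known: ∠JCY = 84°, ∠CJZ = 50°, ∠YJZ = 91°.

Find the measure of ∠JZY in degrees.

∠JZY = 34°

1. ∠JCZ = 96°  [linear pair at C on ZY]
2. ∠CZJ = 34°  [△JZC]
3. ∠JZY = 34°  [C on ray ZY]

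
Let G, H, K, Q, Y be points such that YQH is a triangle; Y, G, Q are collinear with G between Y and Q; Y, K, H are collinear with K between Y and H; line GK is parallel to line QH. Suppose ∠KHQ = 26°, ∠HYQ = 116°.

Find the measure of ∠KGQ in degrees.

∠KGQ = 142°

1. ∠QHY = 26°  [K on ray HY]
2. ∠HQY = 38°  [△YQH]
3. ∠KGY = 38°  [GK∥QH, corresponding at G]
4. ∠KGQ = 142°  [linear pair at G on YQ]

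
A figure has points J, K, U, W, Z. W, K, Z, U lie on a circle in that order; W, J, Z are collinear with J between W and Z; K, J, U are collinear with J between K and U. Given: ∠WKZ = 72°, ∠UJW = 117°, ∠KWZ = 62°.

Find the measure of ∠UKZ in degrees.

∠UKZ = 17°

1. ∠KZW = 46°  [△WKZ]
2. ∠KJZ = 117°  [vertical angles at J]
3. ∠UKZ = 17°  [△KJZ]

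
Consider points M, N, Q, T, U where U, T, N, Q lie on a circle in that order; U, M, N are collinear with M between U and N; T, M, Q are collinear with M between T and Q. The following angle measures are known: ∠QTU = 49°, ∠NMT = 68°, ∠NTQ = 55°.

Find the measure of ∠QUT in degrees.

1. ∠QMU = 68°  [vertical angles at M]
2. ∠NUQ = 55°  [same arc NQ]
3. ∠TQU = 57°  [△UMQ]
4. ∠QUT = 74°  [△UTQ]

∠QUT = 74°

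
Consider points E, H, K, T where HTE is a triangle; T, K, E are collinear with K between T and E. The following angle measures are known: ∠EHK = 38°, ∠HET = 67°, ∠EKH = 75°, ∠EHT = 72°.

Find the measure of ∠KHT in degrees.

1. ∠ETH = 41°  [△HTE]
2. ∠HKT = 105°  [linear pair at K on TE]
3. ∠HTK = 41°  [K on ray TE]
4. ∠KHT = 34°  [△HTK]

∠KHT = 34°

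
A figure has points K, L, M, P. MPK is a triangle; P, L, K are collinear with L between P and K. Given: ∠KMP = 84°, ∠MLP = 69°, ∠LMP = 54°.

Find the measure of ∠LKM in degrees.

1. ∠LPM = 57°  [△MPL]
2. ∠KPM = 57°  [L on ray PK]
3. ∠MKP = 39°  [△MPK]
4. ∠LKM = 39°  [L on ray KP]

∠LKM = 39°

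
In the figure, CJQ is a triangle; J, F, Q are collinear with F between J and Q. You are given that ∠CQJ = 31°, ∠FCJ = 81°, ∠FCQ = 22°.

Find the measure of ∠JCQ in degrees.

1. ∠CQF = 31°  [F on ray QJ]
2. ∠CFQ = 127°  [△CFQ]
3. ∠CFJ = 53°  [linear pair at F on JQ]
4. ∠CJF = 46°  [△CJF]
5. ∠CJQ = 46°  [F on ray JQ]
6. ∠JCQ = 103°  [△CJQ]

∠JCQ = 103°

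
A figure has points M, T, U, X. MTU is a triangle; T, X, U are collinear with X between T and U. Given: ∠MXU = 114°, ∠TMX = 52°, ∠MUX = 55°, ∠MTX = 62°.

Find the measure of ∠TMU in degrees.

1. ∠MUT = 55°  [X on ray UT]
2. ∠MTU = 62°  [X on ray TU]
3. ∠TMU = 63°  [△MTU]

∠TMU = 63°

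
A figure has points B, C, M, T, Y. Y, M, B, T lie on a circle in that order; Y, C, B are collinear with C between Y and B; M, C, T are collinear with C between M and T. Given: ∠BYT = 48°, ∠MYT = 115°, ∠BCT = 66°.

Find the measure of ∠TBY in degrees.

1. ∠BMT = 48°  [same arc BT]
2. ∠MBT = 65°  [cyclic YMBT, opposite ∠Y+∠B]
3. ∠BTM = 67°  [△MBT]
4. ∠TBY = 47°  [△BCT]

∠TBY = 47°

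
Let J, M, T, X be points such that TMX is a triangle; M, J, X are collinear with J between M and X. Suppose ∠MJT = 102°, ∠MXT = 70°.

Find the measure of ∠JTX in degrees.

∠JTX = 32°

1. ∠TJX = 78°  [linear pair at J on MX]
2. ∠JXT = 70°  [J on ray XM]
3. ∠JTX = 32°  [△TJX]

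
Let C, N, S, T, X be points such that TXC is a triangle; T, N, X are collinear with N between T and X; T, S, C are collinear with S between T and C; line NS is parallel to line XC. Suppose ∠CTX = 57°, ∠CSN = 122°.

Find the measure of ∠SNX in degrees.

∠SNX = 115°

1. ∠NTS = 57°  [N on TX, S on TC]
2. ∠NST = 58°  [linear pair at S on TC]
3. ∠SNT = 65°  [△TNS]
4. ∠SNX = 115°  [linear pair at N on TX]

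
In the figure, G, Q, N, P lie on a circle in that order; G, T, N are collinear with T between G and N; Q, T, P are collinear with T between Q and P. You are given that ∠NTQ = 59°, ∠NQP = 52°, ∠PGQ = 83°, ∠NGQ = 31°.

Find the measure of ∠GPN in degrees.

∠GPN = 100°

1. ∠GNQ = 69°  [△QTN]
2. ∠GQN = 80°  [△GQN]
3. ∠GPN = 100°  [cyclic GQNP, opposite ∠Q+∠P]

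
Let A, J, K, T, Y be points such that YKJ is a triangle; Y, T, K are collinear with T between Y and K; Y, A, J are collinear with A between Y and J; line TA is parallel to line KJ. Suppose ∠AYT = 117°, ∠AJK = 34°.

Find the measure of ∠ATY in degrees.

1. ∠JYK = 117°  [T on YK, A on YJ]
2. ∠KJY = 34°  [A on ray JY]
3. ∠JKY = 29°  [△YKJ]
4. ∠ATY = 29°  [TA∥KJ, corresponding at T]

∠ATY = 29°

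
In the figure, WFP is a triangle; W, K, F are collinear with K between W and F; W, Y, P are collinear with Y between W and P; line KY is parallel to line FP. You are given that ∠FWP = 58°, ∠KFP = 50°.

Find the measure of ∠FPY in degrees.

1. ∠PFW = 50°  [K on ray FW]
2. ∠FPW = 72°  [△WFP]
3. ∠FPY = 72°  [Y on ray PW]

∠FPY = 72°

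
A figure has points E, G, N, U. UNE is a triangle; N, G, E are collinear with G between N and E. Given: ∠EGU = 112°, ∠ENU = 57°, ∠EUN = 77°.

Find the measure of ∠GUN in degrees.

∠GUN = 55°

1. ∠NGU = 68°  [linear pair at G on NE]
2. ∠GNU = 57°  [G on ray NE]
3. ∠GUN = 55°  [△UNG]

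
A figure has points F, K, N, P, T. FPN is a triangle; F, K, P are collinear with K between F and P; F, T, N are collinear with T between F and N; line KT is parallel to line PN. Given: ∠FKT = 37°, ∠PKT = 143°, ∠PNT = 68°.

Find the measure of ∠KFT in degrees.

1. ∠FPN = 37°  [KT∥PN, corresponding at K]
2. ∠FNP = 68°  [T on ray NF]
3. ∠NFP = 75°  [△FPN]
4. ∠KFT = 75°  [K on FP, T on FN]

∠KFT = 75°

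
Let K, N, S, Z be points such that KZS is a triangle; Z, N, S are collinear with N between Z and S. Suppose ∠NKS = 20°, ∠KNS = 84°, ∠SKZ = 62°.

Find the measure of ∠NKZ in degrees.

1. ∠KSN = 76°  [△KNS]
2. ∠KNZ = 96°  [linear pair at N on ZS]
3. ∠KSZ = 76°  [N on ray SZ]
4. ∠KZS = 42°  [△KZS]
5. ∠KZN = 42°  [N on ray ZS]
6. ∠NKZ = 42°  [△KZN]

∠NKZ = 42°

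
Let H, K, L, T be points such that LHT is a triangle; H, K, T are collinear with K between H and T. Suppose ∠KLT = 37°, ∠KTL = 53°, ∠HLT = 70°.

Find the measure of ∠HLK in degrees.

1. ∠LKT = 90°  [△LKT]
2. ∠HTL = 53°  [K on ray TH]
3. ∠LHT = 57°  [△LHT]
4. ∠HKL = 90°  [linear pair at K on HT]
5. ∠KHL = 57°  [K on ray HT]
6. ∠HLK = 33°  [△LHK]

∠HLK = 33°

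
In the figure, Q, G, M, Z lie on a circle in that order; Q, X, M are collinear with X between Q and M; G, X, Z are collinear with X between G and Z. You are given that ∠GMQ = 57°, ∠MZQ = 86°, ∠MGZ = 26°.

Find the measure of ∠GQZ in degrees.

∠GQZ = 55°

1. ∠GZQ = 57°  [same arc QG]
2. ∠GXM = 97°  [△GXM]
3. ∠MGQ = 94°  [cyclic QGMZ, opposite ∠G+∠Z]
4. ∠GXQ = 83°  [linear pair at X on QM]
5. ∠GQM = 29°  [△QGM]
6. ∠QGZ = 68°  [△QXG]
7. ∠GQZ = 55°  [△QGZ]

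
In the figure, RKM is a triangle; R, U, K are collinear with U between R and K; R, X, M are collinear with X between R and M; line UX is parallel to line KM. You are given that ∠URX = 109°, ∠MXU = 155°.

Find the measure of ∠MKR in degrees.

1. ∠RXU = 25°  [linear pair at X on RM]
2. ∠RUX = 46°  [△RUX]
3. ∠MKR = 46°  [UX∥KM, corresponding at U]

∠MKR = 46°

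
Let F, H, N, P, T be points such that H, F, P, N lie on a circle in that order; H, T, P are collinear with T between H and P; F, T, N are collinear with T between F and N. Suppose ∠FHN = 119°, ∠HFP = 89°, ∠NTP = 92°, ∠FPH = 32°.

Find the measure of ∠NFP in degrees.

1. ∠FPN = 61°  [cyclic HFPN, opposite ∠H+∠P]
2. ∠FHP = 59°  [△HFP]
3. ∠FNP = 59°  [same arc FP]
4. ∠NFP = 60°  [△FPN]

∠NFP = 60°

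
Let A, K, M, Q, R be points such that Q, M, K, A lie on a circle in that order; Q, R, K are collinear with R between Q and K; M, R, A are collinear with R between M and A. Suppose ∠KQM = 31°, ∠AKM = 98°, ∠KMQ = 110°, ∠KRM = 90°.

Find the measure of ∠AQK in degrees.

1. ∠KAM = 31°  [same arc MK]
2. ∠AMK = 51°  [△MKA]
3. ∠AQK = 51°  [same arc KA]

∠AQK = 51°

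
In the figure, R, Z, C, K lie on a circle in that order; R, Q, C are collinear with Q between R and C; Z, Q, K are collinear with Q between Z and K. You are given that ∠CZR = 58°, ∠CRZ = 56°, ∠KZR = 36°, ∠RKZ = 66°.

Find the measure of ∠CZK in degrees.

∠CZK = 22°

1. ∠CKR = 122°  [cyclic RZCK, opposite ∠Z+∠K]
2. ∠KCR = 36°  [same arc RK]
3. ∠CRK = 22°  [△RCK]
4. ∠CZK = 22°  [same arc CK]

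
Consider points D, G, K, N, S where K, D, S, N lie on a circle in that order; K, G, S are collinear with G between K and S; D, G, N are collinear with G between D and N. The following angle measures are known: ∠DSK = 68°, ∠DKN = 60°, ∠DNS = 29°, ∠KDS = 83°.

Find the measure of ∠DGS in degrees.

1. ∠DSN = 120°  [cyclic KDSN, opposite ∠K+∠S]
2. ∠NDS = 31°  [△DSN]
3. ∠DGS = 81°  [△DGS]

∠DGS = 81°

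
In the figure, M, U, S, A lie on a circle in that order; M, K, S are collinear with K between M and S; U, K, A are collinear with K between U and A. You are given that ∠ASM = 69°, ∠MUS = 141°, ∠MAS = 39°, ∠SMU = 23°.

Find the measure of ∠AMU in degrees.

∠AMU = 95°

1. ∠AUM = 69°  [same arc MA]
2. ∠MSU = 16°  [△MUS]
3. ∠MAU = 16°  [same arc MU]
4. ∠AMU = 95°  [△MUA]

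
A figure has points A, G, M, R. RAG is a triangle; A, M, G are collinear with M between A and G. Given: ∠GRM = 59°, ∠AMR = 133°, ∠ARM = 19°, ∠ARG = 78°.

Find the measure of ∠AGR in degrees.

∠AGR = 74°

1. ∠MAR = 28°  [△RAM]
2. ∠GAR = 28°  [M on ray AG]
3. ∠AGR = 74°  [△RAG]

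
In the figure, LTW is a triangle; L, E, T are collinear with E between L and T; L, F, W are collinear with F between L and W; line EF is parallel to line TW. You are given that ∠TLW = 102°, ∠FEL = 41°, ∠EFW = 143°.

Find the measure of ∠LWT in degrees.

1. ∠ELF = 102°  [E on LT, F on LW]
2. ∠EFL = 37°  [△LEF]
3. ∠LWT = 37°  [EF∥TW, corresponding at F]

∠LWT = 37°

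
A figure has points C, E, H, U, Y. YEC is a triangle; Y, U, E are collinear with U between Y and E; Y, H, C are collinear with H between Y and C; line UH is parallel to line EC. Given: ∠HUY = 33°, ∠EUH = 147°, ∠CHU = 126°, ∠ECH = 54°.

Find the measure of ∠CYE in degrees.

∠CYE = 93°

1. ∠CEY = 33°  [UH∥EC, corresponding at U]
2. ∠ECY = 54°  [H on ray CY]
3. ∠CYE = 93°  [△YEC]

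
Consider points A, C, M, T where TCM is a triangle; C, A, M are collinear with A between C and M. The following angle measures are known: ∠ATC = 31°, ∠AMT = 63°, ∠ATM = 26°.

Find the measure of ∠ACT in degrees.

∠ACT = 60°

1. ∠MAT = 91°  [△TAM]
2. ∠CAT = 89°  [linear pair at A on CM]
3. ∠ACT = 60°  [△TCA]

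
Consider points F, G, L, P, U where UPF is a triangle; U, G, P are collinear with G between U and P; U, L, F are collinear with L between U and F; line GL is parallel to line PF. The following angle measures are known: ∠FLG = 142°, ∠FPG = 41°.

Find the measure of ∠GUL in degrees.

∠GUL = 101°

1. ∠GLU = 38°  [linear pair at L on UF]
2. ∠FPU = 41°  [G on ray PU]
3. ∠PFU = 38°  [GL∥PF, corresponding at L]
4. ∠FUP = 101°  [△UPF]
5. ∠GUL = 101°  [G on UP, L on UF]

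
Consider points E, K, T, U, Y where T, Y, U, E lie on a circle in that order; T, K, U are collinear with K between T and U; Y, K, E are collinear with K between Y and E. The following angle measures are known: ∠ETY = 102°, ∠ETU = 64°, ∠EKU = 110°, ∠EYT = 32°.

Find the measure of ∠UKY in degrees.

∠UKY = 70°

1. ∠TEY = 46°  [△TYE]
2. ∠EYU = 64°  [same arc UE]
3. ∠TUY = 46°  [same arc TY]
4. ∠UKY = 70°  [△YKU]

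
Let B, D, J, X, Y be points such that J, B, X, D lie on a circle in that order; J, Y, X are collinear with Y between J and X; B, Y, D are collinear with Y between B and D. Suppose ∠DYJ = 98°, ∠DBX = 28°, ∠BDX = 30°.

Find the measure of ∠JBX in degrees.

1. ∠BYX = 98°  [vertical angles at Y]
2. ∠BXJ = 54°  [△BYX]
3. ∠BJX = 30°  [same arc BX]
4. ∠JBX = 96°  [△JBX]

∠JBX = 96°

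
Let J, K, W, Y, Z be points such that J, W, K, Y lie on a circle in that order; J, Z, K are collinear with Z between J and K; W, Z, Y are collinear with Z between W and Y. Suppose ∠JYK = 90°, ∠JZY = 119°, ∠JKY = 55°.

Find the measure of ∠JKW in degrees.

1. ∠KJY = 35°  [△JKY]
2. ∠KZW = 119°  [vertical angles at Z]
3. ∠KWY = 35°  [same arc KY]
4. ∠JKW = 26°  [△WZK]

∠JKW = 26°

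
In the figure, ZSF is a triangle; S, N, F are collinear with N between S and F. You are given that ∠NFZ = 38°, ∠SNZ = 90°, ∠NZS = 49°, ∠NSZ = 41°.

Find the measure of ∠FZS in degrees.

1. ∠SFZ = 38°  [N on ray FS]
2. ∠FSZ = 41°  [N on ray SF]
3. ∠FZS = 101°  [△ZSF]

∠FZS = 101°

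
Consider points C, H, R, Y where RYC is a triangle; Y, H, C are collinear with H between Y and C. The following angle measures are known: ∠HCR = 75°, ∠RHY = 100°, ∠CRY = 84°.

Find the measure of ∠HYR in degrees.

1. ∠RCY = 75°  [H on ray CY]
2. ∠CYR = 21°  [△RYC]
3. ∠HYR = 21°  [H on ray YC]

∠HYR = 21°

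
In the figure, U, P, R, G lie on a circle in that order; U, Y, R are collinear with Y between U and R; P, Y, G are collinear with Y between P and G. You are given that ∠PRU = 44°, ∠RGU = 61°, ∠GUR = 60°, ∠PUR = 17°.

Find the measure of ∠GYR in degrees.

∠GYR = 104°

1. ∠GRU = 59°  [△URG]
2. ∠PGR = 17°  [same arc PR]
3. ∠GYR = 104°  [△RYG]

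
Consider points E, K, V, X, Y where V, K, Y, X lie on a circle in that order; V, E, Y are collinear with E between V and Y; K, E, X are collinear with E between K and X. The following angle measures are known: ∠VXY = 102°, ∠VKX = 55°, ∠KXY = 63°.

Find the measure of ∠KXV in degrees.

1. ∠VKY = 78°  [cyclic VKYX, opposite ∠K+∠X]
2. ∠KVY = 63°  [same arc KY]
3. ∠KYV = 39°  [△VKY]
4. ∠KXV = 39°  [same arc VK]

∠KXV = 39°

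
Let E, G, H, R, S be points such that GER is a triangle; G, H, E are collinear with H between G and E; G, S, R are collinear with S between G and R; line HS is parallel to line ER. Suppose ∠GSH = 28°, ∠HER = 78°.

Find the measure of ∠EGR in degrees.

1. ∠ERG = 28°  [HS∥ER, corresponding at S]
2. ∠GER = 78°  [H on ray EG]
3. ∠EGR = 74°  [△GER]

∠EGR = 74°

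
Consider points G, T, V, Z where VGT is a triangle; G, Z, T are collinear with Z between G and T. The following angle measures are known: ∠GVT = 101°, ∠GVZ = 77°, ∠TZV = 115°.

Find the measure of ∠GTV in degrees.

∠GTV = 41°

1. ∠GZV = 65°  [linear pair at Z on GT]
2. ∠VGZ = 38°  [△VGZ]
3. ∠TGV = 38°  [Z on ray GT]
4. ∠GTV = 41°  [△VGT]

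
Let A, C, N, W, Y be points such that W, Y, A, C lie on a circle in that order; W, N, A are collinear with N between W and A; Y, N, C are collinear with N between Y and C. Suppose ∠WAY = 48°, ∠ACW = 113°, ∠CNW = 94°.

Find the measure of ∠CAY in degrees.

∠CAY = 77°

1. ∠AYW = 67°  [cyclic WYAC, opposite ∠Y+∠C]
2. ∠ANY = 94°  [vertical angles at N]
3. ∠AWY = 65°  [△WYA]
4. ∠AYC = 38°  [△YNA]
5. ∠ACY = 65°  [same arc YA]
6. ∠CAY = 77°  [△YAC]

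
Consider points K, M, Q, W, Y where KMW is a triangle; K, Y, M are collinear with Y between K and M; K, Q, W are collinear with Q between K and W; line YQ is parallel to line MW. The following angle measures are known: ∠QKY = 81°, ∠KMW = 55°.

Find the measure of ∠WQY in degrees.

∠WQY = 136°

1. ∠MKW = 81°  [Y on KM, Q on KW]
2. ∠KWM = 44°  [△KMW]
3. ∠KQY = 44°  [YQ∥MW, corresponding at Q]
4. ∠WQY = 136°  [linear pair at Q on KW]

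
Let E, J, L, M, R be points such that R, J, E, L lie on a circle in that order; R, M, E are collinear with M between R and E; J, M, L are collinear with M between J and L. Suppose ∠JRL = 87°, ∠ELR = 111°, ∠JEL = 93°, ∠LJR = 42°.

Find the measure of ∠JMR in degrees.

1. ∠JLR = 51°  [△RJL]
2. ∠EJR = 69°  [cyclic RJEL, opposite ∠J+∠L]
3. ∠JER = 51°  [same arc RJ]
4. ∠ERJ = 60°  [△RJE]
5. ∠JMR = 78°  [△RMJ]

∠JMR = 78°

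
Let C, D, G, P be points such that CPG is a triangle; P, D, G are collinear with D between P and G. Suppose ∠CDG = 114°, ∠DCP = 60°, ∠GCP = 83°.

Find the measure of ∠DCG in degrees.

∠DCG = 23°

1. ∠CDP = 66°  [linear pair at D on PG]
2. ∠CPD = 54°  [△CPD]
3. ∠CPG = 54°  [D on ray PG]
4. ∠CGP = 43°  [△CPG]
5. ∠CGD = 43°  [D on ray GP]
6. ∠DCG = 23°  [△CDG]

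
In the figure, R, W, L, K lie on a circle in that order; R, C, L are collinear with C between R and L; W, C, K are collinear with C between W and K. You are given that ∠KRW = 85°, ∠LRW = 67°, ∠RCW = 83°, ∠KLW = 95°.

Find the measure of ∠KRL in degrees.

∠KRL = 18°

1. ∠LKW = 67°  [same arc WL]
2. ∠KWL = 18°  [△WLK]
3. ∠KRL = 18°  [same arc LK]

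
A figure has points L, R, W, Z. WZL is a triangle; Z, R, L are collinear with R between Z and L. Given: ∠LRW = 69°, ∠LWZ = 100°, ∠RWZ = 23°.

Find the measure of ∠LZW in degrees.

1. ∠WRZ = 111°  [linear pair at R on ZL]
2. ∠RZW = 46°  [△WZR]
3. ∠LZW = 46°  [R on ray ZL]

∠LZW = 46°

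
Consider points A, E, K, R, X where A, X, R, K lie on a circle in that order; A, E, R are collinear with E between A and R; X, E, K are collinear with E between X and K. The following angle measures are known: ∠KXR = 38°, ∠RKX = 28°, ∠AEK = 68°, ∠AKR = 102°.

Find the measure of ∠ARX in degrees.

∠ARX = 74°

1. ∠RAX = 28°  [same arc XR]
2. ∠AXR = 78°  [cyclic AXRK, opposite ∠X+∠K]
3. ∠ARX = 74°  [△AXR]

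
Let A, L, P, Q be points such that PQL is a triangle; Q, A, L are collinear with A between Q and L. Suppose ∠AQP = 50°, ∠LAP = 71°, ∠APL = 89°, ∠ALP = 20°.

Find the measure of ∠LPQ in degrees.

1. ∠LQP = 50°  [A on ray QL]
2. ∠PLQ = 20°  [A on ray LQ]
3. ∠LPQ = 110°  [△PQL]

∠LPQ = 110°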